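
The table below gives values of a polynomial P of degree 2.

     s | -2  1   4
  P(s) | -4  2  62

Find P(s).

Write P(s) = as^2 + bs + c. Substituting each data point gives a linear system:
  4a - 2b + c = -4
  a + b + c = 2
  16a + 4b + c = 62
Solving the system yields a = 3, b = 5, c = -6.
So P(s) = 3s² + 5s - 6.
Check: P(1) = 2. ✓

P(s) = 3s^2 + 5s - 6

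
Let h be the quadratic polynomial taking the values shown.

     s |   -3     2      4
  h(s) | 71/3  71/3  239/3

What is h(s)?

Using the Lagrange interpolation formula with nodes -3, 2, 4:
  L_0(s) = (s - 2)(s - 4) / 35
  L_1(s) = (s + 3)(s - 4) / -10
  L_2(s) = (s + 3)(s - 2) / 14
Then h(s) = 71/3·L_0(s) + 71/3·L_1(s) + 239/3·L_2(s).
Expanding and collecting terms gives h(s) = 4s^2 + 4s - 1/3.
Check: h(2) = 71/3. ✓

h(s) = 4s^2 + 4s - 1/3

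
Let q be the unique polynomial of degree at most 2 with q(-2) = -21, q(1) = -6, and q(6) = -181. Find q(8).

-321

Write q(n) = an^2 + bn + c. Substituting each data point gives a linear system:
  4a - 2b + c = -21
  a + b + c = -6
  36a + 6b + c = -181
Solving the system yields a = -5, b = 0, c = -1.
So q(n) = -5n² - 1.
Then q(8) = -321.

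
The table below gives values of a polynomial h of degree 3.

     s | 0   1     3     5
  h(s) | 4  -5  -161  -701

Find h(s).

h(s) = -5s^3 - 3s^2 - s + 4

Using the Lagrange interpolation formula with nodes 0, 1, 3, 5:
  L_0(s) = (s - 1)(s - 3)(s - 5) / -15
  L_1(s) = s(s - 3)(s - 5) / 8
  L_2(s) = s(s - 1)(s - 5) / -12
  L_3(s) = s(s - 1)(s - 3) / 40
Then h(s) = 4·L_0(s) - 5·L_1(s) - 161·L_2(s) - 701·L_3(s).
Expanding and collecting terms gives h(s) = -5s³ - 3s² - s + 4.
Check: h(5) = -701. ✓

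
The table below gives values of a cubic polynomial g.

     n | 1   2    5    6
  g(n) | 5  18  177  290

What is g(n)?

g(n) = n^3 + 2n^2 + 2

Write g(n) = an^3 + bn^2 + cn + d. Substituting each data point gives a linear system:
  a + b + c + d = 5
  8a + 4b + 2c + d = 18
  125a + 25b + 5c + d = 177
  216a + 36b + 6c + d = 290
Solving the system yields a = 1, b = 2, c = 0, d = 2.
So g(n) = n^3 + 2n^2 + 2.
Check: g(5) = 177. ✓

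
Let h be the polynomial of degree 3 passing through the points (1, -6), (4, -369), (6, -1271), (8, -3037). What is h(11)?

-7936

Using the Lagrange interpolation formula with nodes 1, 4, 6, 8:
  L_0(s) = (s - 4)(s - 6)(s - 8) / -105
  L_1(s) = (s - 1)(s - 6)(s - 8) / 24
  L_2(s) = (s - 1)(s - 4)(s - 8) / -20
  L_3(s) = (s - 1)(s - 4)(s - 6) / 56
Then h(s) = -6·L_0(s) - 369·L_1(s) - 1271·L_2(s) - 3037·L_3(s).
Expanding and collecting terms gives h(s) = -6s³ + 5s - 5.
Evaluating at s = 11: h(11) = -7936.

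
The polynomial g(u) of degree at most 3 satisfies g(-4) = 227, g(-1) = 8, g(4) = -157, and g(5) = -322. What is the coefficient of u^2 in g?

Write g(u) = au^3 + bu^2 + cu + d. Substituting each data point gives a linear system:
  -64a + 16b - 4c + d = 227
  -a + b - c + d = 8
  64a + 16b + 4c + d = -157
  125a + 25b + 5c + d = -322
Solving the system yields a = -3, b = 2, c = 0, d = 3.
So g(u) = -3u^3 + 2u^2 + 3.
The coefficient of u^2 is 2.

2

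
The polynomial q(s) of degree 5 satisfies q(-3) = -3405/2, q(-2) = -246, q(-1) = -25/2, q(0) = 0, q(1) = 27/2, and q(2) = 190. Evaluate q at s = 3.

2703/2

Write q(s) = as^5 + bs^4 + cs^3 + ds^2 + es + k. Substituting each data point gives a linear system:
  -243a + 81b - 27c + 9d - 3e + k = -3405/2
  -32a + 16b - 8c + 4d - 2e + k = -246
  -a + b - c + d - e + k = -25/2
  k = 0
  a + b + c + d + e + k = 27/2
  32a + 16b + 8c + 4d + 2e + k = 190
Solving the system yields a = 6, b = -5/2, c = 2, d = 3, e = 5, k = 0.
So q(s) = 6s⁵ - (5/2)s⁴ + 2s³ + 3s² + 5s.
Then q(3) = 2703/2.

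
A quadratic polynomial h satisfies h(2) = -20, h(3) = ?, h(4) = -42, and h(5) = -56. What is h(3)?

-30

The 3 known points determine the degree-2 polynomial uniquely.
Write h(t) = at^2 + bt + c. Substituting each data point gives a linear system:
  4a + 2b + c = -20
  16a + 4b + c = -42
  25a + 5b + c = -56
Solving the system yields a = -1, b = -5, c = -6.
So h(t) = -t² - 5t - 6.
Then h(3) = -30.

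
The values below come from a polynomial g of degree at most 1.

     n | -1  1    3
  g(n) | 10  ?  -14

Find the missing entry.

-2

On equispaced nodes a degree-1 polynomial has vanishing second forward difference, so
  g(-1) - 2·g(1) + g(3) = 0.
Substituting the known values and solving for g(1):
  -2·g(1) = 4
  g(1) = -2.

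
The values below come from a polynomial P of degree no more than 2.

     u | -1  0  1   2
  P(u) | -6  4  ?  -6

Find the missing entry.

4

The 3 known points determine the degree-2 polynomial uniquely.
Write P(u) = au^2 + bu + c. Substituting each data point gives a linear system:
  a - b + c = -6
  c = 4
  4a + 2b + c = -6
Solving the system yields a = -5, b = 5, c = 4.
So P(u) = -5u^2 + 5u + 4.
Then P(1) = 4.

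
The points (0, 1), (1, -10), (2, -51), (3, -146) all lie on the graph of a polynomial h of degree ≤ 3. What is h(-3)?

94

Forward differences of the values at s = 0, 1, 2, 3:
  h  : 1  -10  -51  -146
  Δ  : -11  -41  -95
  Δ^2: -30  -54
  Δ^3: -24
The third differences are constant, confirming degree 3.
Interpolating (Newton forward form) and evaluating at s = -3 gives h(-3) = 94.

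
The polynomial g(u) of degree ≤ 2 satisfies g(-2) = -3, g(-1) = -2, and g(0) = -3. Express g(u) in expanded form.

Using the Lagrange interpolation formula with nodes -2, -1, 0:
  L_0(u) = (u + 1)u / 2
  L_1(u) = (u + 2)u / -1
  L_2(u) = (u + 2)(u + 1) / 2
Then g(u) = -3·L_0(u) - 2·L_1(u) - 3·L_2(u).
Expanding and collecting terms gives g(u) = -u² - 2u - 3.
Check: g(0) = -3. ✓

g(u) = -u^2 - 2u - 3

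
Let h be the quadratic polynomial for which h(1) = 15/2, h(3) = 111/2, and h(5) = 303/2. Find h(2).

Write h(t) = at^2 + bt + c. Substituting each data point gives a linear system:
  a + b + c = 15/2
  9a + 3b + c = 111/2
  25a + 5b + c = 303/2
Solving the system yields a = 6, b = 0, c = 3/2.
So h(t) = 6t^2 + 3/2.
Then h(2) = 51/2.

51/2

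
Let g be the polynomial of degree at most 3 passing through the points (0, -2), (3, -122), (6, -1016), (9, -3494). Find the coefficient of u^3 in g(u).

-5

Write g(u) = au^3 + bu^2 + cu + d. Substituting each data point gives a linear system:
  d = -2
  27a + 9b + 3c + d = -122
  216a + 36b + 6c + d = -1016
  729a + 81b + 9c + d = -3494
Solving the system yields a = -5, b = 2, c = -1, d = -2.
So g(u) = -5u³ + 2u² - u - 2.
The leading coefficient is -5.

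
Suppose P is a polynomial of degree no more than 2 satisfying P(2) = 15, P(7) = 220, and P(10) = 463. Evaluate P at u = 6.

Write P(u) = au^2 + bu + c. Substituting each data point gives a linear system:
  4a + 2b + c = 15
  49a + 7b + c = 220
  100a + 10b + c = 463
Solving the system yields a = 5, b = -4, c = 3.
So P(u) = 5u² - 4u + 3.
Then P(6) = 159.

159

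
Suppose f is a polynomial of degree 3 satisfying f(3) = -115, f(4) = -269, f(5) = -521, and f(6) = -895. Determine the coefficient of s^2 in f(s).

Write f(s) = as^3 + bs^2 + cs + d. Substituting each data point gives a linear system:
  27a + 9b + 3c + d = -115
  64a + 16b + 4c + d = -269
  125a + 25b + 5c + d = -521
  216a + 36b + 6c + d = -895
Solving the system yields a = -4, b = -1, c = 1, d = -1.
So f(s) = -4s^3 - s^2 + s - 1.
The coefficient of s^2 is -1.

-1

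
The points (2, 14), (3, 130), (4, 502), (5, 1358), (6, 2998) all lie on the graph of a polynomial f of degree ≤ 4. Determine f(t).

Write f(t) = at^4 + bt^3 + ct^2 + dt + e. Substituting each data point gives a linear system:
  16a + 8b + 4c + 2d + e = 14
  81a + 27b + 9c + 3d + e = 130
  256a + 64b + 16c + 4d + e = 502
  625a + 125b + 25c + 5d + e = 1358
  1296a + 216b + 36c + 6d + e = 2998
Solving the system yields a = 3, b = -4, c = -1, d = 2, e = -2.
So f(t) = 3t⁴ - 4t³ - t² + 2t - 2.
Check: f(5) = 1358. ✓

f(t) = 3t^4 - 4t^3 - t^2 + 2t - 2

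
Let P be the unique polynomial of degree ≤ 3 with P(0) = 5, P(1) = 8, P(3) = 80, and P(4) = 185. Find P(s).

Write P(s) = as^3 + bs^2 + cs + d. Substituting each data point gives a linear system:
  d = 5
  a + b + c + d = 8
  27a + 9b + 3c + d = 80
  64a + 16b + 4c + d = 185
Solving the system yields a = 3, b = -1, c = 1, d = 5.
So P(s) = 3s³ - s² + s + 5.
Check: P(3) = 80. ✓

P(s) = 3s^3 - s^2 + s + 5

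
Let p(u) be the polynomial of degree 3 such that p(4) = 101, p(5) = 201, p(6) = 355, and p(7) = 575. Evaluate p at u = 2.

15

Using the Lagrange interpolation formula with nodes 4, 5, 6, 7:
  L_0(u) = (u - 5)(u - 6)(u - 7) / -6
  L_1(u) = (u - 4)(u - 6)(u - 7) / 2
  L_2(u) = (u - 4)(u - 5)(u - 7) / -2
  L_3(u) = (u - 4)(u - 5)(u - 6) / 6
Then p(u) = 101·L_0(u) + 201·L_1(u) + 355·L_2(u) + 575·L_3(u).
Expanding and collecting terms gives p(u) = 2u³ - 3u² + 5u + 1.
Evaluating at u = 2: p(2) = 15.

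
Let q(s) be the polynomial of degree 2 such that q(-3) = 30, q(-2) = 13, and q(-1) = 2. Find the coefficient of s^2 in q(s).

3

Write q(s) = as^2 + bs + c. Substituting each data point gives a linear system:
  9a - 3b + c = 30
  4a - 2b + c = 13
  a - b + c = 2
Solving the system yields a = 3, b = -2, c = -3.
So q(s) = 3s² - 2s - 3.
The leading coefficient is 3.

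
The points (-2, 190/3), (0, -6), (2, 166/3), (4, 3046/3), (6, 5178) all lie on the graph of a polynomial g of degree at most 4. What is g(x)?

g(x) = 4x^4 + (1/3)x^2 - 2x - 6

Write g(x) = ax^4 + bx^3 + cx^2 + dx + e. Substituting each data point gives a linear system:
  16a - 8b + 4c - 2d + e = 190/3
  e = -6
  16a + 8b + 4c + 2d + e = 166/3
  256a + 64b + 16c + 4d + e = 3046/3
  1296a + 216b + 36c + 6d + e = 5178
Solving the system yields a = 4, b = 0, c = 1/3, d = -2, e = -6.
So g(x) = 4x⁴ + (1/3)x² - 2x - 6.
Check: g(4) = 3046/3. ✓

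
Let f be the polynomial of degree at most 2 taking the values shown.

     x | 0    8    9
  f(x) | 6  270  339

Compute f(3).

45

Write f(x) = ax^2 + bx + c. Substituting each data point gives a linear system:
  c = 6
  64a + 8b + c = 270
  81a + 9b + c = 339
Solving the system yields a = 4, b = 1, c = 6.
So f(x) = 4x^2 + x + 6.
Then f(3) = 45.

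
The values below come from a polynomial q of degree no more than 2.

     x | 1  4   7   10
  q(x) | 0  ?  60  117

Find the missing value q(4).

21

The 3 known points determine the degree-2 polynomial uniquely.
Write q(x) = ax^2 + bx + c. Substituting each data point gives a linear system:
  a + b + c = 0
  49a + 7b + c = 60
  100a + 10b + c = 117
Solving the system yields a = 1, b = 2, c = -3.
So q(x) = x^2 + 2x - 3.
Then q(4) = 21.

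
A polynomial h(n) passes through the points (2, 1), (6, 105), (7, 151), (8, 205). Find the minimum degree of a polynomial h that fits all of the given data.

2

Divided differences on the nodes 2, 6, 7, 8:
  order 0: 1  105  151  205
  order 1: 26  46  54
  order 2: 4  4
  order 3: 0
The order-2 divided differences are all 4 (nonzero) and every higher order vanishes, so the data lies on a polynomial of degree exactly 2.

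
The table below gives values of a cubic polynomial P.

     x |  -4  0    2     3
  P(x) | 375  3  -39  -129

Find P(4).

-305

Using the Lagrange interpolation formula with nodes -4, 0, 2, 3:
  L_0(x) = x(x - 2)(x - 3) / -168
  L_1(x) = (x + 4)(x - 2)(x - 3) / 24
  L_2(x) = (x + 4)x(x - 3) / -12
  L_3(x) = (x + 4)x(x - 2) / 21
Then P(x) = 375·L_0(x) + 3·L_1(x) - 39·L_2(x) - 129·L_3(x).
Expanding and collecting terms gives P(x) = -5x³ + 2x² - 5x + 3.
Evaluating at x = 4: P(4) = -305.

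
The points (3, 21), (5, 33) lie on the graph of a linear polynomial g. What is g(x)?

g(x) = 6x + 3

Write g(x) = ax + b. Substituting each data point gives a linear system:
  3a + b = 21
  5a + b = 33
Solving the system yields a = 6, b = 3.
So g(x) = 6x + 3.
Check: g(5) = 33. ✓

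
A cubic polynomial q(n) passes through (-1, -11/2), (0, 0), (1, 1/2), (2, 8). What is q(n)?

q(n) = 2n^3 - (5/2)n^2 + n

Write q(n) = an^3 + bn^2 + cn + d. Substituting each data point gives a linear system:
  -a + b - c + d = -11/2
  d = 0
  a + b + c + d = 1/2
  8a + 4b + 2c + d = 8
Solving the system yields a = 2, b = -5/2, c = 1, d = 0.
So q(n) = 2n^3 - (5/2)n^2 + n.
Check: q(2) = 8. ✓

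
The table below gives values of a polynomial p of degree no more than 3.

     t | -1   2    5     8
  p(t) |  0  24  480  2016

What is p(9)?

2880

Write p(t) = at^3 + bt^2 + ct + d. Substituting each data point gives a linear system:
  -a + b - c + d = 0
  8a + 4b + 2c + d = 24
  125a + 25b + 5c + d = 480
  512a + 64b + 8c + d = 2016
Solving the system yields a = 4, b = 0, c = -4, d = 0.
So p(t) = 4t^3 - 4t.
Then p(9) = 2880.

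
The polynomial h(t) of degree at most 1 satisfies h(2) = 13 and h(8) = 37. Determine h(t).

Using the Lagrange interpolation formula with nodes 2, 8:
  L_0(t) = (t - 8) / -6
  L_1(t) = (t - 2) / 6
Then h(t) = 13·L_0(t) + 37·L_1(t).
Expanding and collecting terms gives h(t) = 4t + 5.
Check: h(8) = 37. ✓

h(t) = 4t + 5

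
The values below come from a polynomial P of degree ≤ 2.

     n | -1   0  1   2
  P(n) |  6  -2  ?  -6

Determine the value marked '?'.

-6

The 3 known points determine the degree-2 polynomial uniquely.
Write P(n) = an^2 + bn + c. Substituting each data point gives a linear system:
  a - b + c = 6
  c = -2
  4a + 2b + c = -6
Solving the system yields a = 2, b = -6, c = -2.
So P(n) = 2n^2 - 6n - 2.
Then P(1) = -6.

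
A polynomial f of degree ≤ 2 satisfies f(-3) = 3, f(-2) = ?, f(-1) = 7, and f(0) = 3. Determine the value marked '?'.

On equispaced nodes a degree-2 polynomial has vanishing third forward difference, so
  - f(-3) + 3·f(-2) - 3·f(-1) + f(0) = 0.
Substituting the known values and solving for f(-2):
  3·f(-2) = 21
  f(-2) = 7.

7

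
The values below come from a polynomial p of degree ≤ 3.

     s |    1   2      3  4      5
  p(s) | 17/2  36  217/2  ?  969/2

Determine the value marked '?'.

On equispaced nodes a degree-3 polynomial has vanishing fourth forward difference, so
  p(1) - 4·p(2) + 6·p(3) - 4·p(4) + p(5) = 0.
Substituting the known values and solving for p(4):
  -4·p(4) = -1000
  p(4) = 250.

250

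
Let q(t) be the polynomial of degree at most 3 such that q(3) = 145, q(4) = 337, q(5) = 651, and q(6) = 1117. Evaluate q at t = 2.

45

Forward differences of the values at t = 3, 4, 5, 6:
  q  : 145  337  651  1117
  Δ  : 192  314  466
  Δ^2: 122  152
  Δ^3: 30
The third differences are constant, confirming degree 3.
Interpolating (Newton forward form) and evaluating at t = 2 gives q(2) = 45.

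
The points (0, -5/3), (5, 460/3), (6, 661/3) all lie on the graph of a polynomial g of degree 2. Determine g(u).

Using the Lagrange interpolation formula with nodes 0, 5, 6:
  L_0(u) = (u - 5)(u - 6) / 30
  L_1(u) = u(u - 6) / -5
  L_2(u) = u(u - 5) / 6
Then g(u) = -5/3·L_0(u) + 460/3·L_1(u) + 661/3·L_2(u).
Expanding and collecting terms gives g(u) = 6u² + u - 5/3.
Check: g(0) = -5/3. ✓

g(u) = 6u^2 + u - 5/3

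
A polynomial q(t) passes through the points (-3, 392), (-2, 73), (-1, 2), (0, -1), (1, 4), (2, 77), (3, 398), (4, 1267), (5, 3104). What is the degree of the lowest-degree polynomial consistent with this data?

Forward differences of the values at t = -3, -2, -1, 0, 1, 2, 3, 4, 5:
  q  : 392  73  2  -1  4  77  398  1267  3104
  Δ  : -319  -71  -3  5  73  321  869  1837
  Δ^2: 248  68  8  68  248  548  968
  Δ^3: -180  -60  60  180  300  420
  Δ^4: 120  120  120  120  120
  Δ^5: 0  0  0  0
  Δ^6: 0  0  0
  Δ^7: 0  0
  Δ^8: 0
The fourth differences are constant (120) and nonzero, while all higher differences vanish, so the minimal degree is 4.

4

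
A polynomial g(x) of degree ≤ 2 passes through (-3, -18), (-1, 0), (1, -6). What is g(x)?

g(x) = -3x^2 - 3x

Write g(x) = ax^2 + bx + c. Substituting each data point gives a linear system:
  9a - 3b + c = -18
  a - b + c = 0
  a + b + c = -6
Solving the system yields a = -3, b = -3, c = 0.
So g(x) = -3x^2 - 3x.
Check: g(-3) = -18. ✓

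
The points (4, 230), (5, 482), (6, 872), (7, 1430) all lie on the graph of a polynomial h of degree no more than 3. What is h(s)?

h(s) = 5s^3 - 6s^2 + s + 2

Using the Lagrange interpolation formula with nodes 4, 5, 6, 7:
  L_0(s) = (s - 5)(s - 6)(s - 7) / -6
  L_1(s) = (s - 4)(s - 6)(s - 7) / 2
  L_2(s) = (s - 4)(s - 5)(s - 7) / -2
  L_3(s) = (s - 4)(s - 5)(s - 6) / 6
Then h(s) = 230·L_0(s) + 482·L_1(s) + 872·L_2(s) + 1430·L_3(s).
Expanding and collecting terms gives h(s) = 5s³ - 6s² + s + 2.
Check: h(7) = 1430. ✓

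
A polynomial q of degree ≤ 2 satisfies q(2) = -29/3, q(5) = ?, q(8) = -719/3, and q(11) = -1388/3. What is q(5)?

-266/3

On equispaced nodes a degree-2 polynomial has vanishing third forward difference, so
  - q(2) + 3·q(5) - 3·q(8) + q(11) = 0.
Substituting the known values and solving for q(5):
  3·q(5) = -266
  q(5) = -266/3.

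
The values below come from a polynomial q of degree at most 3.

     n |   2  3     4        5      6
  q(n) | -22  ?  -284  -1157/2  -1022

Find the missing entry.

-217/2

On equispaced nodes a degree-3 polynomial has vanishing fourth forward difference, so
  q(2) - 4·q(3) + 6·q(4) - 4·q(5) + q(6) = 0.
Substituting the known values and solving for q(3):
  -4·q(3) = 434
  q(3) = -217/2.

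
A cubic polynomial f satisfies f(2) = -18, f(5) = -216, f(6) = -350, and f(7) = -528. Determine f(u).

f(u) = -u^3 - 4u^2 + u + 4

Using the Lagrange interpolation formula with nodes 2, 5, 6, 7:
  L_0(u) = (u - 5)(u - 6)(u - 7) / -60
  L_1(u) = (u - 2)(u - 6)(u - 7) / 6
  L_2(u) = (u - 2)(u - 5)(u - 7) / -4
  L_3(u) = (u - 2)(u - 5)(u - 6) / 10
Then f(u) = -18·L_0(u) - 216·L_1(u) - 350·L_2(u) - 528·L_3(u).
Expanding and collecting terms gives f(u) = -u^3 - 4u^2 + u + 4.
Check: f(6) = -350. ✓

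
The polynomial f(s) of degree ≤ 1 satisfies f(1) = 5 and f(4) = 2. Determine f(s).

Using the Lagrange interpolation formula with nodes 1, 4:
  L_0(s) = (s - 4) / -3
  L_1(s) = (s - 1) / 3
Then f(s) = 5·L_0(s) + 2·L_1(s).
Expanding and collecting terms gives f(s) = -s + 6.
Check: f(1) = 5. ✓

f(s) = -s + 6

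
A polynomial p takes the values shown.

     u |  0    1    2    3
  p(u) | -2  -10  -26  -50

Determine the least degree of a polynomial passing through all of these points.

Forward differences of the values at u = 0, 1, 2, 3:
  p  : -2  -10  -26  -50
  Δ  : -8  -16  -24
  Δ^2: -8  -8
  Δ^3: 0
The second differences are constant (-8) and nonzero, while all higher differences vanish, so the minimal degree is 2.

2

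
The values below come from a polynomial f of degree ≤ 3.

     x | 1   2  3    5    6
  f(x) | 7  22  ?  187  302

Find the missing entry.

53

The 4 known points determine the degree-3 polynomial uniquely.
Write f(x) = ax^3 + bx^2 + cx + d. Substituting each data point gives a linear system:
  a + b + c + d = 7
  8a + 4b + 2c + d = 22
  125a + 25b + 5c + d = 187
  216a + 36b + 6c + d = 302
Solving the system yields a = 1, b = 2, c = 2, d = 2.
So f(x) = x^3 + 2x^2 + 2x + 2.
Then f(3) = 53.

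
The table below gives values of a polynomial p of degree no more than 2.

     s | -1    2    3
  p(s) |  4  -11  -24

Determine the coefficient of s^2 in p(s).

Write p(s) = as^2 + bs + c. Substituting each data point gives a linear system:
  a - b + c = 4
  4a + 2b + c = -11
  9a + 3b + c = -24
Solving the system yields a = -2, b = -3, c = 3.
So p(s) = -2s^2 - 3s + 3.
The leading coefficient is -2.

-2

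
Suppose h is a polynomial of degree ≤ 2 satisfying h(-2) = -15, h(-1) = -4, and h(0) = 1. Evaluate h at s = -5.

Write h(s) = as^2 + bs + c. Substituting each data point gives a linear system:
  4a - 2b + c = -15
  a - b + c = -4
  c = 1
Solving the system yields a = -3, b = 2, c = 1.
So h(s) = -3s^2 + 2s + 1.
Then h(-5) = -84.

-84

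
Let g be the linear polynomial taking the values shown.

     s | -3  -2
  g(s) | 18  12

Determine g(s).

g(s) = -6s

Using the Lagrange interpolation formula with nodes -3, -2:
  L_0(s) = (s + 2) / -1
  L_1(s) = (s + 3) / 1
Then g(s) = 18·L_0(s) + 12·L_1(s).
Expanding and collecting terms gives g(s) = -6s.
Check: g(-2) = 12. ✓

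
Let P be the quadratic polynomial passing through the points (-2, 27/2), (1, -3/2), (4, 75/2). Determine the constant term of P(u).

-5/2

Write P(u) = au^2 + bu + c. Substituting each data point gives a linear system:
  4a - 2b + c = 27/2
  a + b + c = -3/2
  16a + 4b + c = 75/2
Solving the system yields a = 3, b = -2, c = -5/2.
So P(u) = 3u² - 2u - 5/2.
The constant term is -5/2.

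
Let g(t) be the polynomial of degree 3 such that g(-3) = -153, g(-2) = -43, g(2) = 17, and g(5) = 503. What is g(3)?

87

Using the Lagrange interpolation formula with nodes -3, -2, 2, 5:
  L_0(t) = (t + 2)(t - 2)(t - 5) / -40
  L_1(t) = (t + 3)(t - 2)(t - 5) / 28
  L_2(t) = (t + 3)(t + 2)(t - 5) / -60
  L_3(t) = (t + 3)(t + 2)(t - 2) / 168
Then g(t) = -153·L_0(t) - 43·L_1(t) + 17·L_2(t) + 503·L_3(t).
Expanding and collecting terms gives g(t) = 5t³ - 4t² - 5t + 3.
Evaluating at t = 3: g(3) = 87.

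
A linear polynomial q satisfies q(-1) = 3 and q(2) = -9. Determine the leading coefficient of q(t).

-4

Write q(t) = at + b. Substituting each data point gives a linear system:
  -a + b = 3
  2a + b = -9
Solving the system yields a = -4, b = -1.
So q(t) = -4t - 1.
The leading coefficient is -4.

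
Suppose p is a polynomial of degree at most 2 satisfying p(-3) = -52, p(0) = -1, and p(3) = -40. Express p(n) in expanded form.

p(n) = -5n^2 + 2n - 1

Using the Lagrange interpolation formula with nodes -3, 0, 3:
  L_0(n) = n(n - 3) / 18
  L_1(n) = (n + 3)(n - 3) / -9
  L_2(n) = (n + 3)n / 18
Then p(n) = -52·L_0(n) - 1·L_1(n) - 40·L_2(n).
Expanding and collecting terms gives p(n) = -5n^2 + 2n - 1.
Check: p(-3) = -52. ✓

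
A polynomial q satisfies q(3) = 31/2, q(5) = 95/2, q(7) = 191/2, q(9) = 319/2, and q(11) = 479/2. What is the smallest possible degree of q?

2

Forward differences of the values at x = 3, 5, 7, 9, 11:
  q  : 31/2  95/2  191/2  319/2  479/2
  Δ  : 32  48  64  80
  Δ^2: 16  16  16
  Δ^3: 0  0
  Δ^4: 0
The second differences are constant (16) and nonzero, while all higher differences vanish, so the minimal degree is 2.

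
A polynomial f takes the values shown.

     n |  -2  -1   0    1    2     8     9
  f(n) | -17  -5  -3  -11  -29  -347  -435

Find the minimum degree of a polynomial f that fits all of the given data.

2

Divided differences on the nodes -2, -1, 0, 1, 2, 8, 9:
  order 0: -17  -5  -3  -11  -29  -347  -435
  order 1: 12  2  -8  -18  -53  -88
  order 2: -5  -5  -5  -5  -5
  order 3: 0  0  0  0
  order 4: 0  0  0
  order 5: 0  0
  order 6: 0
The order-2 divided differences are all -5 (nonzero) and every higher order vanishes, so the data lies on a polynomial of degree exactly 2.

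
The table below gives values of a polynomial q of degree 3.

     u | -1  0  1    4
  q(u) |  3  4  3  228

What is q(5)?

459

Write q(u) = au^3 + bu^2 + cu + d. Substituting each data point gives a linear system:
  -a + b - c + d = 3
  d = 4
  a + b + c + d = 3
  64a + 16b + 4c + d = 228
Solving the system yields a = 4, b = -1, c = -4, d = 4.
So q(u) = 4u^3 - u^2 - 4u + 4.
Then q(5) = 459.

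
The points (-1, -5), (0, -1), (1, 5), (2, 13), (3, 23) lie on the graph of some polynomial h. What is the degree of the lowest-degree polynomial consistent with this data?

2

Forward differences of the values at u = -1, 0, 1, 2, 3:
  h  : -5  -1  5  13  23
  Δ  : 4  6  8  10
  Δ^2: 2  2  2
  Δ^3: 0  0
  Δ^4: 0
The second differences are constant (2) and nonzero, while all higher differences vanish, so the minimal degree is 2.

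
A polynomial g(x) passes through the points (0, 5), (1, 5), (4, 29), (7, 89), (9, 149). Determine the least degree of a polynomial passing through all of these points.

Divided differences on the nodes 0, 1, 4, 7, 9:
  order 0: 5  5  29  89  149
  order 1: 0  8  20  30
  order 2: 2  2  2
  order 3: 0  0
  order 4: 0
The order-2 divided differences are all 2 (nonzero) and every higher order vanishes, so the data lies on a polynomial of degree exactly 2.

2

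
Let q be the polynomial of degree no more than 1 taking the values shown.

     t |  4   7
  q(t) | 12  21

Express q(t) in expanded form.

q(t) = 3t

Using the Lagrange interpolation formula with nodes 4, 7:
  L_0(t) = (t - 7) / -3
  L_1(t) = (t - 4) / 3
Then q(t) = 12·L_0(t) + 21·L_1(t).
Expanding and collecting terms gives q(t) = 3t.
Check: q(7) = 21. ✓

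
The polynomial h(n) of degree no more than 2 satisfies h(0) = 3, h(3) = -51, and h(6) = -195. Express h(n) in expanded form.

h(n) = -5n^2 - 3n + 3

Write h(n) = an^2 + bn + c. Substituting each data point gives a linear system:
  c = 3
  9a + 3b + c = -51
  36a + 6b + c = -195
Solving the system yields a = -5, b = -3, c = 3.
So h(n) = -5n^2 - 3n + 3.
Check: h(3) = -51. ✓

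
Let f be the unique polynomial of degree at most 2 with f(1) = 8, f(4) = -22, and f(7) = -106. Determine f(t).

Write f(t) = at^2 + bt + c. Substituting each data point gives a linear system:
  a + b + c = 8
  16a + 4b + c = -22
  49a + 7b + c = -106
Solving the system yields a = -3, b = 5, c = 6.
So f(t) = -3t^2 + 5t + 6.
Check: f(7) = -106. ✓

f(t) = -3t^2 + 5t + 6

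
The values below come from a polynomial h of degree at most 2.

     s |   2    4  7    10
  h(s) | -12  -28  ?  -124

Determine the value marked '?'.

-67

The 3 known points determine the degree-2 polynomial uniquely.
Write h(s) = as^2 + bs + c. Substituting each data point gives a linear system:
  4a + 2b + c = -12
  16a + 4b + c = -28
  100a + 10b + c = -124
Solving the system yields a = -1, b = -2, c = -4.
So h(s) = -s^2 - 2s - 4.
Then h(7) = -67.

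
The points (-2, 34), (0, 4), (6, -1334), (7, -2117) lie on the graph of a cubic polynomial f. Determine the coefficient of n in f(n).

5

Write f(n) = an^3 + bn^2 + cn + d. Substituting each data point gives a linear system:
  -8a + 4b - 2c + d = 34
  d = 4
  216a + 36b + 6c + d = -1334
  343a + 49b + 7c + d = -2117
Solving the system yields a = -6, b = -2, c = 5, d = 4.
So f(n) = -6n³ - 2n² + 5n + 4.
The coefficient of n is 5.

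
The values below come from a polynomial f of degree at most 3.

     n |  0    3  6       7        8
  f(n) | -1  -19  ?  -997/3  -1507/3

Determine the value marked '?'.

-205

The 4 known points determine the degree-3 polynomial uniquely.
Write f(n) = an^3 + bn^2 + cn + d. Substituting each data point gives a linear system:
  d = -1
  27a + 9b + 3c + d = -19
  343a + 49b + 7c + d = -997/3
  512a + 64b + 8c + d = -1507/3
Solving the system yields a = -1, b = -1/3, c = 4, d = -1.
So f(n) = -n³ - (1/3)n² + 4n - 1.
Then f(6) = -205.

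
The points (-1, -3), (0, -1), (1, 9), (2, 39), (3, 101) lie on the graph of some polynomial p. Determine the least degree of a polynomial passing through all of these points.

Forward differences of the values at x = -1, 0, 1, 2, 3:
  p  : -3  -1  9  39  101
  Δ  : 2  10  30  62
  Δ^2: 8  20  32
  Δ^3: 12  12
  Δ^4: 0
The third differences are constant (12) and nonzero, while all higher differences vanish, so the minimal degree is 3.

3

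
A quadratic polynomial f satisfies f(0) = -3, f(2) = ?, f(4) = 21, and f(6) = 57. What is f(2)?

1

On equispaced nodes a degree-2 polynomial has vanishing third forward difference, so
  - f(0) + 3·f(2) - 3·f(4) + f(6) = 0.
Substituting the known values and solving for f(2):
  3·f(2) = 3
  f(2) = 1.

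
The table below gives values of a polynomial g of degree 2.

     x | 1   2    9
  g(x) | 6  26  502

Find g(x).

g(x) = 6x^2 + 2x - 2

Using the Lagrange interpolation formula with nodes 1, 2, 9:
  L_0(x) = (x - 2)(x - 9) / 8
  L_1(x) = (x - 1)(x - 9) / -7
  L_2(x) = (x - 1)(x - 2) / 56
Then g(x) = 6·L_0(x) + 26·L_1(x) + 502·L_2(x).
Expanding and collecting terms gives g(x) = 6x^2 + 2x - 2.
Check: g(2) = 26. ✓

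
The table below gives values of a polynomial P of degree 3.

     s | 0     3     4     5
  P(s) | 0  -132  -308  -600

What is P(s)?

Using the Lagrange interpolation formula with nodes 0, 3, 4, 5:
  L_0(s) = (s - 3)(s - 4)(s - 5) / -60
  L_1(s) = s(s - 4)(s - 5) / 6
  L_2(s) = s(s - 3)(s - 5) / -4
  L_3(s) = s(s - 3)(s - 4) / 10
Then P(s) = 0·L_0(s) - 132·L_1(s) - 308·L_2(s) - 600·L_3(s).
Expanding and collecting terms gives P(s) = -5s³ + 2s² - 5s.
Check: P(3) = -132. ✓

P(s) = -5s^3 + 2s^2 - 5s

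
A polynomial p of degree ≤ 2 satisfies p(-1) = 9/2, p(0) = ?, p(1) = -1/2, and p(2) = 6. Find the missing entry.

-1

On equispaced nodes a degree-2 polynomial has vanishing third forward difference, so
  - p(-1) + 3·p(0) - 3·p(1) + p(2) = 0.
Substituting the known values and solving for p(0):
  3·p(0) = -3
  p(0) = -1.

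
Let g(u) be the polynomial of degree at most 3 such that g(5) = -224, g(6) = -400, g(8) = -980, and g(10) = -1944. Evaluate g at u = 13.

-4320

Using the Lagrange interpolation formula with nodes 5, 6, 8, 10:
  L_0(u) = (u - 6)(u - 8)(u - 10) / -15
  L_1(u) = (u - 5)(u - 8)(u - 10) / 8
  L_2(u) = (u - 5)(u - 6)(u - 10) / -12
  L_3(u) = (u - 5)(u - 6)(u - 8) / 40
Then g(u) = -224·L_0(u) - 400·L_1(u) - 980·L_2(u) - 1944·L_3(u).
Expanding and collecting terms gives g(u) = -2u^3 + 6u - 4.
Evaluating at u = 13: g(13) = -4320.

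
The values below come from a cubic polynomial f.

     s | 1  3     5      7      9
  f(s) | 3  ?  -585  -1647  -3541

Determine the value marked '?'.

The 4 known points determine the degree-3 polynomial uniquely.
Write f(s) = as^3 + bs^2 + cs + d. Substituting each data point gives a linear system:
  a + b + c + d = 3
  125a + 25b + 5c + d = -585
  343a + 49b + 7c + d = -1647
  729a + 81b + 9c + d = -3541
Solving the system yields a = -5, b = 1, c = 2, d = 5.
So f(s) = -5s^3 + s^2 + 2s + 5.
Then f(3) = -115.

-115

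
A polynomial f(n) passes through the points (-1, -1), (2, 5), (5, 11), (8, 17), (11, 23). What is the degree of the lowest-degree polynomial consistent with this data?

Forward differences of the values at n = -1, 2, 5, 8, 11:
  f  : -1  5  11  17  23
  Δ  : 6  6  6  6
  Δ^2: 0  0  0
  Δ^3: 0  0
  Δ^4: 0
The first differences are constant (6) and nonzero, while all higher differences vanish, so the minimal degree is 1.

1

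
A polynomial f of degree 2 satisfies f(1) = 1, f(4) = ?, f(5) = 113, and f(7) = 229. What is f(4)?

The 3 known points determine the degree-2 polynomial uniquely.
Write f(s) = as^2 + bs + c. Substituting each data point gives a linear system:
  a + b + c = 1
  25a + 5b + c = 113
  49a + 7b + c = 229
Solving the system yields a = 5, b = -2, c = -2.
So f(s) = 5s² - 2s - 2.
Then f(4) = 70.

70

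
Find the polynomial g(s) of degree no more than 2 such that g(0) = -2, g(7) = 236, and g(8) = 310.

g(s) = 5s^2 - s - 2

Using the Lagrange interpolation formula with nodes 0, 7, 8:
  L_0(s) = (s - 7)(s - 8) / 56
  L_1(s) = s(s - 8) / -7
  L_2(s) = s(s - 7) / 8
Then g(s) = -2·L_0(s) + 236·L_1(s) + 310·L_2(s).
Expanding and collecting terms gives g(s) = 5s² - s - 2.
Check: g(7) = 236. ✓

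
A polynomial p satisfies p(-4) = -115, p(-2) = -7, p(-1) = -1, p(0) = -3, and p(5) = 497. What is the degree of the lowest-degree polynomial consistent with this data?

Divided differences on the nodes -4, -2, -1, 0, 5:
  order 0: -115  -7  -1  -3  497
  order 1: 54  6  -2  100
  order 2: -16  -4  17
  order 3: 3  3
  order 4: 0
The order-3 divided differences are all 3 (nonzero) and every higher order vanishes, so the data lies on a polynomial of degree exactly 3.

3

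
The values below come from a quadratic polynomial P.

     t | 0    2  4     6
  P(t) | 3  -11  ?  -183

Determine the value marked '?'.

-73

The 3 known points determine the degree-2 polynomial uniquely.
Write P(t) = at^2 + bt + c. Substituting each data point gives a linear system:
  c = 3
  4a + 2b + c = -11
  36a + 6b + c = -183
Solving the system yields a = -6, b = 5, c = 3.
So P(t) = -6t^2 + 5t + 3.
Then P(4) = -73.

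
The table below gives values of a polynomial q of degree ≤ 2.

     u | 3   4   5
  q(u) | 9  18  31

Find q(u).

q(u) = 2u^2 - 5u + 6

Write q(u) = au^2 + bu + c. Substituting each data point gives a linear system:
  9a + 3b + c = 9
  16a + 4b + c = 18
  25a + 5b + c = 31
Solving the system yields a = 2, b = -5, c = 6.
So q(u) = 2u^2 - 5u + 6.
Check: q(3) = 9. ✓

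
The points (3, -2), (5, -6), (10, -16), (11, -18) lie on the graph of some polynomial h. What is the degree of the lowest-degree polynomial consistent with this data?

Divided differences on the nodes 3, 5, 10, 11:
  order 0: -2  -6  -16  -18
  order 1: -2  -2  -2
  order 2: 0  0
  order 3: 0
The order-1 divided differences are all -2 (nonzero) and every higher order vanishes, so the data lies on a polynomial of degree exactly 1.

1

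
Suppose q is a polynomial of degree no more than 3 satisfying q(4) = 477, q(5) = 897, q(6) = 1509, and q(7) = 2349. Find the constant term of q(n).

-3

Write q(n) = an^3 + bn^2 + cn + d. Substituting each data point gives a linear system:
  64a + 16b + 4c + d = 477
  125a + 25b + 5c + d = 897
  216a + 36b + 6c + d = 1509
  343a + 49b + 7c + d = 2349
Solving the system yields a = 6, b = 6, c = 0, d = -3.
So q(n) = 6n³ + 6n² - 3.
The constant term is -3.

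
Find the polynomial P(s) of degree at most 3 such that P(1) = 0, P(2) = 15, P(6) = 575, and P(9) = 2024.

Write P(s) = as^3 + bs^2 + cs + d. Substituting each data point gives a linear system:
  a + b + c + d = 0
  8a + 4b + 2c + d = 15
  216a + 36b + 6c + d = 575
  729a + 81b + 9c + d = 2024
Solving the system yields a = 3, b = -2, c = 0, d = -1.
So P(s) = 3s³ - 2s² - 1.
Check: P(9) = 2024. ✓

P(s) = 3s^3 - 2s^2 - 1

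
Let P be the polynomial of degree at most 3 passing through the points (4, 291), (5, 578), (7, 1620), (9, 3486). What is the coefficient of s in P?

0

Write P(s) = as^3 + bs^2 + cs + d. Substituting each data point gives a linear system:
  64a + 16b + 4c + d = 291
  125a + 25b + 5c + d = 578
  343a + 49b + 7c + d = 1620
  729a + 81b + 9c + d = 3486
Solving the system yields a = 5, b = -2, c = 0, d = 3.
So P(s) = 5s^3 - 2s^2 + 3.
The coefficient of s is 0.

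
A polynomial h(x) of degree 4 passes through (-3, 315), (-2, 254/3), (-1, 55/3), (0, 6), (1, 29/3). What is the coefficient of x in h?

Write h(x) = ax^4 + bx^3 + cx^2 + dx + e. Substituting each data point gives a linear system:
  81a - 27b + 9c - 3d + e = 315
  16a - 8b + 4c - 2d + e = 254/3
  a - b + c - d + e = 55/3
  e = 6
  a + b + c + d + e = 29/3
Solving the system yields a = 3, b = -1/3, c = 5, d = -4, e = 6.
So h(x) = 3x⁴ - (1/3)x³ + 5x² - 4x + 6.
The coefficient of x is -4.

-4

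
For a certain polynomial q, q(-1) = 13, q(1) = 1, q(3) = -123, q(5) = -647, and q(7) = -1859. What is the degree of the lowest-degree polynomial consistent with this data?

Forward differences of the values at t = -1, 1, 3, 5, 7:
  q  : 13  1  -123  -647  -1859
  Δ  : -12  -124  -524  -1212
  Δ^2: -112  -400  -688
  Δ^3: -288  -288
  Δ^4: 0
The third differences are constant (-288) and nonzero, while all higher differences vanish, so the minimal degree is 3.

3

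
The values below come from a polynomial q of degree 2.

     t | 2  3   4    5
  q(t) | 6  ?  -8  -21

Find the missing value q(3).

The 3 known points determine the degree-2 polynomial uniquely.
Write q(t) = at^2 + bt + c. Substituting each data point gives a linear system:
  4a + 2b + c = 6
  16a + 4b + c = -8
  25a + 5b + c = -21
Solving the system yields a = -2, b = 5, c = 4.
So q(t) = -2t^2 + 5t + 4.
Then q(3) = 1.

1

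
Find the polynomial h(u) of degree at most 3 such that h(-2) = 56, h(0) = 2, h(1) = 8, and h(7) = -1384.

Write h(u) = au^3 + bu^2 + cu + d. Substituting each data point gives a linear system:
  -8a + 4b - 2c + d = 56
  d = 2
  a + b + c + d = 8
  343a + 49b + 7c + d = -1384
Solving the system yields a = -5, b = 6, c = 5, d = 2.
So h(u) = -5u^3 + 6u^2 + 5u + 2.
Check: h(1) = 8. ✓

h(u) = -5u^3 + 6u^2 + 5u + 2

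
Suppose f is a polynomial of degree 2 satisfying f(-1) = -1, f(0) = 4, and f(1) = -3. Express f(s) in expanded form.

f(s) = -6s^2 - s + 4

Using the Lagrange interpolation formula with nodes -1, 0, 1:
  L_0(s) = s(s - 1) / 2
  L_1(s) = (s + 1)(s - 1) / -1
  L_2(s) = (s + 1)s / 2
Then f(s) = -1·L_0(s) + 4·L_1(s) - 3·L_2(s).
Expanding and collecting terms gives f(s) = -6s² - s + 4.
Check: f(1) = -3. ✓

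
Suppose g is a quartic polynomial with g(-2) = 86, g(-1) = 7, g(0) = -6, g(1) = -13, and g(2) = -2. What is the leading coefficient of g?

3

Write g(t) = at^4 + bt^3 + ct^2 + dt + e. Substituting each data point gives a linear system:
  16a - 8b + 4c - 2d + e = 86
  a - b + c - d + e = 7
  e = -6
  a + b + c + d + e = -13
  16a + 8b + 4c + 2d + e = -2
Solving the system yields a = 3, b = -4, c = 0, d = -6, e = -6.
So g(t) = 3t⁴ - 4t³ - 6t - 6.
The leading coefficient is 3.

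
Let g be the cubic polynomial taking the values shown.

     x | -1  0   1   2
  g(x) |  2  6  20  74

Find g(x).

Using the Lagrange interpolation formula with nodes -1, 0, 1, 2:
  L_0(x) = x(x - 1)(x - 2) / -6
  L_1(x) = (x + 1)(x - 1)(x - 2) / 2
  L_2(x) = (x + 1)x(x - 2) / -2
  L_3(x) = (x + 1)x(x - 1) / 6
Then g(x) = 2·L_0(x) + 6·L_1(x) + 20·L_2(x) + 74·L_3(x).
Expanding and collecting terms gives g(x) = 5x^3 + 5x^2 + 4x + 6.
Check: g(2) = 74. ✓

g(x) = 5x^3 + 5x^2 + 4x + 6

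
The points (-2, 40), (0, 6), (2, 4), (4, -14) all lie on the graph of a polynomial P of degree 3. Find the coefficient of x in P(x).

Write P(x) = ax^3 + bx^2 + cx + d. Substituting each data point gives a linear system:
  -8a + 4b - 2c + d = 40
  d = 6
  8a + 4b + 2c + d = 4
  64a + 16b + 4c + d = -14
Solving the system yields a = -1, b = 4, c = -5, d = 6.
So P(x) = -x^3 + 4x^2 - 5x + 6.
The coefficient of x is -5.

-5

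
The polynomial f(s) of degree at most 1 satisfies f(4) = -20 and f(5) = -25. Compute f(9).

Using the Lagrange interpolation formula with nodes 4, 5:
  L_0(s) = (s - 5) / -1
  L_1(s) = (s - 4) / 1
Then f(s) = -20·L_0(s) - 25·L_1(s).
Expanding and collecting terms gives f(s) = -5s.
Evaluating at s = 9: f(9) = -45.

-45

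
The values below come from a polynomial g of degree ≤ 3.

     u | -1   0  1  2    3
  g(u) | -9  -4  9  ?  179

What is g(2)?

60

The 4 known points determine the degree-3 polynomial uniquely.
Write g(u) = au^3 + bu^2 + cu + d. Substituting each data point gives a linear system:
  -a + b - c + d = -9
  d = -4
  a + b + c + d = 9
  27a + 9b + 3c + d = 179
Solving the system yields a = 5, b = 4, c = 4, d = -4.
So g(u) = 5u³ + 4u² + 4u - 4.
Then g(2) = 60.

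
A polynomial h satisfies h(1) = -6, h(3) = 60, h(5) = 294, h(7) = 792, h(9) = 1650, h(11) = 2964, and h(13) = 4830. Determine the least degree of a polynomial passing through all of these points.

Forward differences of the values at s = 1, 3, 5, 7, 9, 11, 13:
  h  : -6  60  294  792  1650  2964  4830
  Δ  : 66  234  498  858  1314  1866
  Δ^2: 168  264  360  456  552
  Δ^3: 96  96  96  96
  Δ^4: 0  0  0
  Δ^5: 0  0
  Δ^6: 0
The third differences are constant (96) and nonzero, while all higher differences vanish, so the minimal degree is 3.

3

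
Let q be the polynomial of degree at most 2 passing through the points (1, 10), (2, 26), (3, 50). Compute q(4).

82

Write q(u) = au^2 + bu + c. Substituting each data point gives a linear system:
  a + b + c = 10
  4a + 2b + c = 26
  9a + 3b + c = 50
Solving the system yields a = 4, b = 4, c = 2.
So q(u) = 4u² + 4u + 2.
Then q(4) = 82.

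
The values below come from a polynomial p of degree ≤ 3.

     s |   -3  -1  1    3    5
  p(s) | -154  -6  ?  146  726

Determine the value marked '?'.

On equispaced nodes a degree-3 polynomial has vanishing fourth forward difference, so
  p(-3) - 4·p(-1) + 6·p(1) - 4·p(3) + p(5) = 0.
Substituting the known values and solving for p(1):
  6·p(1) = -12
  p(1) = -2.

-2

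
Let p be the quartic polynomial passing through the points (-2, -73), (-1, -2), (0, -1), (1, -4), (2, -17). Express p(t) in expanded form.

p(t) = -3t^4 + 5t^3 + t^2 - 6t - 1

Write p(t) = at^4 + bt^3 + ct^2 + dt + e. Substituting each data point gives a linear system:
  16a - 8b + 4c - 2d + e = -73
  a - b + c - d + e = -2
  e = -1
  a + b + c + d + e = -4
  16a + 8b + 4c + 2d + e = -17
Solving the system yields a = -3, b = 5, c = 1, d = -6, e = -1.
So p(t) = -3t⁴ + 5t³ + t² - 6t - 1.
Check: p(1) = -4. ✓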